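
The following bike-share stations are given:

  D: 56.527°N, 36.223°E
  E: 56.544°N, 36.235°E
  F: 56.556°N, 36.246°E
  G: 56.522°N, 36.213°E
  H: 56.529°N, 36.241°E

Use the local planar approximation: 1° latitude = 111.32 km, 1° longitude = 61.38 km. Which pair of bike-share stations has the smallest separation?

D and G

Pairwise distances:
D–E: √((0.017·111.32)² + (0.012·61.38)²) = √(3.58133 + 0.54252) = 2.031 km
D–F: √((0.029·111.32)² + (0.023·61.38)²) = √(10.42179 + 1.99301) = 3.523 km
D–G: √((-0.005·111.32)² + (-0.010·61.38)²) = √(0.30980 + 0.37675) = 0.829 km
D–H: √((0.002·111.32)² + (0.018·61.38)²) = √(0.04957 + 1.22067) = 1.127 km
E–F: √((0.012·111.32)² + (0.011·61.38)²) = √(1.78447 + 0.45587) = 1.497 km
E–G: √((-0.022·111.32)² + (-0.022·61.38)²) = √(5.99780 + 1.82347) = 2.797 km
E–H: √((-0.015·111.32)² + (0.006·61.38)²) = √(2.78823 + 0.13563) = 1.710 km
F–G: √((-0.034·111.32)² + (-0.033·61.38)²) = √(14.32532 + 4.10281) = 4.293 km
F–H: √((-0.027·111.32)² + (-0.005·61.38)²) = √(9.03387 + 0.09419) = 3.021 km
G–H: √((0.007·111.32)² + (0.028·61.38)²) = √(0.60721 + 2.95372) = 1.887 km
Closest pair: D–G at 0.829 km.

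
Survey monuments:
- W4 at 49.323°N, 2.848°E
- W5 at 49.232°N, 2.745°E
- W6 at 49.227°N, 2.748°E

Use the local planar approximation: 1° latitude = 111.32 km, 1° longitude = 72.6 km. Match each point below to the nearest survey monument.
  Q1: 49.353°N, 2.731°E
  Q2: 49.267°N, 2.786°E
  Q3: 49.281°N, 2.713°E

Q1 at 49.353°N, 2.731°E:
  W4: 9.127 km
  W5: 13.508 km
  W6: 14.081 km
  → nearest: W4 (9.127 km)
Q2 at 49.267°N, 2.786°E:
  W4: 7.689 km
  W5: 4.903 km
  W6: 5.238 km
  → nearest: W5 (4.903 km)
Q3 at 49.281°N, 2.713°E:
  W4: 10.859 km
  W5: 5.929 km
  W6: 6.526 km
  → nearest: W5 (5.929 km)

Q1→W4; Q2→W5; Q3→W5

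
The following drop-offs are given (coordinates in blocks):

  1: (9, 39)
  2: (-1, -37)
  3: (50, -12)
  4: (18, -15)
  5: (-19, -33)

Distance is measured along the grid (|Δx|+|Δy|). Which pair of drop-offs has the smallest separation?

Pairwise distances:
1–2: |-10| + |-76| = 10 + 76 = 86 blocks
1–3: |41| + |-51| = 41 + 51 = 92 blocks
1–4: |9| + |-54| = 9 + 54 = 63 blocks
1–5: |-28| + |-72| = 28 + 72 = 100 blocks
2–3: |51| + |25| = 51 + 25 = 76 blocks
2–4: |19| + |22| = 19 + 22 = 41 blocks
2–5: |-18| + |4| = 18 + 4 = 22 blocks
3–4: |-32| + |-3| = 32 + 3 = 35 blocks
3–5: |-69| + |-21| = 69 + 21 = 90 blocks
4–5: |-37| + |-18| = 37 + 18 = 55 blocks
Closest pair: 2–5 at 22 blocks.

2 and 5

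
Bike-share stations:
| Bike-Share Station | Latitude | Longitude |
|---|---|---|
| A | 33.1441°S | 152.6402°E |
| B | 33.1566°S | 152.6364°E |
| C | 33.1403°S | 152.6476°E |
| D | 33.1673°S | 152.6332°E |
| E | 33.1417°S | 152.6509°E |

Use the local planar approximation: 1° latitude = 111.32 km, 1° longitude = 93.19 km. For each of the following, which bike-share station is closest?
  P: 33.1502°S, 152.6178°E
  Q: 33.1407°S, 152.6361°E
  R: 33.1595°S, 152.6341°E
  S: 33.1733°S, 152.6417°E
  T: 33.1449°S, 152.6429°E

P→B; Q→A; R→B; S→D; T→A

P at 33.1502°S, 152.6178°E:
  A: √((0.0061·111.32)² + (0.0224·93.19)²) = √(0.461112 + 4.357473) = 2.1951 km
  B: √((-0.0064·111.32)² + (0.0186·93.19)²) = √(0.507582 + 3.004447) = 1.8740 km
  C: √((0.0099·111.32)² + (0.0298·93.19)²) = √(1.214554 + 7.712073) = 2.9877 km
  D: √((-0.0171·111.32)² + (0.0154·93.19)²) = √(3.623586 + 2.059587) = 2.3839 km
  E: √((0.0085·111.32)² + (0.0331·93.19)²) = √(0.895332 + 9.514689) = 3.2265 km
  → nearest: B (1.8740 km)
Q at 33.1407°S, 152.6361°E:
  A: √((-0.0034·111.32)² + (0.0041·93.19)²) = √(0.143253 + 0.145984) = 0.5378 km
  B: √((-0.0159·111.32)² + (0.0003·93.19)²) = √(3.132858 + 0.000782) = 1.7702 km
  C: √((0.0004·111.32)² + (0.0115·93.19)²) = √(0.001983 + 1.148509) = 1.0726 km
  D: √((-0.0266·111.32)² + (-0.0029·93.19)²) = √(8.768184 + 0.073036) = 2.9734 km
  E: √((-0.0010·111.32)² + (0.0148·93.19)²) = √(0.012392 + 1.902226) = 1.3837 km
  → nearest: A (0.5378 km)
R at 33.1595°S, 152.6341°E:
  A: √((0.0154·111.32)² + (0.0061·93.19)²) = √(2.938920 + 0.323146) = 1.8061 km
  B: √((0.0029·111.32)² + (0.0023·93.19)²) = √(0.104218 + 0.045940) = 0.3875 km
  C: √((0.0192·111.32)² + (0.0135·93.19)²) = √(4.568239 + 1.582728) = 2.4801 km
  D: √((-0.0078·111.32)² + (-0.0009·93.19)²) = √(0.753938 + 0.007034) = 0.8723 km
  E: √((0.0178·111.32)² + (0.0168·93.19)²) = √(3.926326 + 2.451078) = 2.5254 km
  → nearest: B (0.3875 km)
S at 33.1733°S, 152.6417°E:
  A: √((0.0292·111.32)² + (-0.0015·93.19)²) = √(10.566036 + 0.019540) = 3.2535 km
  B: √((0.0167·111.32)² + (-0.0053·93.19)²) = √(3.456045 + 0.243944) = 1.9235 km
  C: √((0.0330·111.32)² + (0.0059·93.19)²) = √(13.495043 + 0.302303) = 3.7145 km
  D: √((0.0060·111.32)² + (-0.0085·93.19)²) = √(0.446117 + 0.627446) = 1.0361 km
  E: √((0.0316·111.32)² + (0.0092·93.19)²) = √(12.374298 + 0.735046) = 3.6207 km
  → nearest: D (1.0361 km)
T at 33.1449°S, 152.6429°E:
  A: √((0.0008·111.32)² + (-0.0027·93.19)²) = √(0.007931 + 0.063309) = 0.2669 km
  B: √((-0.0117·111.32)² + (-0.0065·93.19)²) = √(1.696360 + 0.366915) = 1.4364 km
  C: √((0.0046·111.32)² + (0.0047·93.19)²) = √(0.262218 + 0.191838) = 0.6738 km
  D: √((-0.0224·111.32)² + (-0.0097·93.19)²) = √(6.217881 + 0.817113) = 2.6524 km
  E: √((0.0032·111.32)² + (0.0080·93.19)²) = √(0.126896 + 0.555800) = 0.8263 km
  → nearest: A (0.2669 km)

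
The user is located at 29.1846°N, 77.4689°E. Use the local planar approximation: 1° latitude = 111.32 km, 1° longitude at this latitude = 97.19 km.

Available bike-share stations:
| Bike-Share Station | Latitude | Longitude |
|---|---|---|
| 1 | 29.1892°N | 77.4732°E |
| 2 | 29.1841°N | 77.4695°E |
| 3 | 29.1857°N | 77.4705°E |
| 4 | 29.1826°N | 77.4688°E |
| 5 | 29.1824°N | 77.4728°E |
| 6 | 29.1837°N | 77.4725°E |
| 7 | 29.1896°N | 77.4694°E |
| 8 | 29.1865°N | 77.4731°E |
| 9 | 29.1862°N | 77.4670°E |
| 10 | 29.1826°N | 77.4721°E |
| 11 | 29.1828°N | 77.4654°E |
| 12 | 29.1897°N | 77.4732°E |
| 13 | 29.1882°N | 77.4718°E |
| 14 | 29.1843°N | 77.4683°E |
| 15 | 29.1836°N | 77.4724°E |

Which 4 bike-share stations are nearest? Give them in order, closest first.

14, 2, 3, 4

Distances from 29.1846°N, 77.4689°E:
1: 0.6610 km
2: 0.0806 km
3: 0.1979 km
4: 0.2229 km
5: 0.4513 km
6: 0.3639 km
7: 0.5587 km
8: 0.4597 km
9: 0.2566 km
10: 0.3825 km
11: 0.3948 km
12: 0.7050 km
13: 0.4899 km
14: 0.0672 km
15: 0.3579 km
Sorted: 14 (0.0672 km) < 2 (0.0806 km) < 3 (0.1979 km) < 4 (0.2229 km) < 9 (0.2566 km) < 15 (0.3579 km) < …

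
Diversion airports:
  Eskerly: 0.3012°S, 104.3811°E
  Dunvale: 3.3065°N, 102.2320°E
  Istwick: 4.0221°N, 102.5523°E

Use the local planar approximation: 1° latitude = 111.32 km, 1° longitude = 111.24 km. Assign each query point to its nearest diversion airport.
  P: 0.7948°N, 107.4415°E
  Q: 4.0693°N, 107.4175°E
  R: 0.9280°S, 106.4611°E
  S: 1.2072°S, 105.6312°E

P at 0.7948°N, 107.4415°E:
  Eskerly: 361.6411 km
  Dunvale: 643.4309 km
  Istwick: 651.8202 km
  → nearest: Eskerly (361.6411 km)
Q at 4.0693°N, 107.4175°E:
  Eskerly: 592.2784 km
  Dunvale: 583.0516 km
  Istwick: 541.2304 km
  → nearest: Istwick (541.2304 km)
R at 0.9280°S, 106.4611°E:
  Eskerly: 241.6711 km
  Dunvale: 665.9744 km
  Istwick: 701.9364 km
  → nearest: Eskerly (241.6711 km)
S at 1.2072°S, 105.6312°E:
  Eskerly: 171.7845 km
  Dunvale: 628.8491 km
  Istwick: 675.4068 km
  → nearest: Eskerly (171.7845 km)

P→Eskerly; Q→Istwick; R→Eskerly; S→Eskerly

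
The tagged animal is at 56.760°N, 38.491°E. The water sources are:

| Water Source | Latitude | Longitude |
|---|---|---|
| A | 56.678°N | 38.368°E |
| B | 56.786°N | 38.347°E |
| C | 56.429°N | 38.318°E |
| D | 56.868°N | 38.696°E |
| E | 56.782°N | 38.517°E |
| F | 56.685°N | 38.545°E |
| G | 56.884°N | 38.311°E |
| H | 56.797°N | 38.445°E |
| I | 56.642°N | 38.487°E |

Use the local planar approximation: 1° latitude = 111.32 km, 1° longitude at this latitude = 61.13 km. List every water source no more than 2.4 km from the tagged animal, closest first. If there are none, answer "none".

none

Distances from 56.760°N, 38.491°E:
A: √((-0.082·111.32)² + (-0.123·61.13)²) = √(83.32477 + 56.53521) = 11.826 km
B: √((0.026·111.32)² + (-0.144·61.13)²) = √(8.37709 + 77.48788) = 9.266 km
C: √((-0.331·111.32)² + (-0.173·61.13)²) = √(1357.69551 + 111.84099) = 38.335 km
D: √((0.108·111.32)² + (0.205·61.13)²) = √(144.54195 + 157.04225) = 17.366 km
E: √((0.022·111.32)² + (0.026·61.13)²) = √(5.99780 + 2.52613) = 2.920 km
F: √((-0.075·111.32)² + (0.054·61.13)²) = √(69.70580 + 10.89673) = 8.978 km
G: √((0.124·111.32)² + (-0.180·61.13)²) = √(190.54158 + 121.07481) = 17.653 km
H: √((0.037·111.32)² + (-0.046·61.13)²) = √(16.96484 + 7.90723) = 4.987 km
I: √((-0.118·111.32)² + (-0.004·61.13)²) = √(172.54819 + 0.05979) = 13.138 km
Threshold 2.4 km: none within range.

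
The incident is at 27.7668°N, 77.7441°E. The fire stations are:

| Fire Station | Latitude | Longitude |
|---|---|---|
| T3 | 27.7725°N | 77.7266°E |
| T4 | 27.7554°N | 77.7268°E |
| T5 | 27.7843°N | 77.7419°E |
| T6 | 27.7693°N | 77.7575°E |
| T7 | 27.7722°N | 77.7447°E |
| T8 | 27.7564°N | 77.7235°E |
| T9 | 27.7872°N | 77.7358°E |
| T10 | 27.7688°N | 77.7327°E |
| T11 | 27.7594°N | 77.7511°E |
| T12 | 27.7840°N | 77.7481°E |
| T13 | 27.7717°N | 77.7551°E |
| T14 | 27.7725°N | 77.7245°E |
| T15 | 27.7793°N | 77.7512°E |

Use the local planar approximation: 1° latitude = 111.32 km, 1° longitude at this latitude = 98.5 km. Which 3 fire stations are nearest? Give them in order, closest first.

T7, T11, T10

Distances from 27.7668°N, 77.7441°E:
T3: √((0.0057·111.32)² + (-0.0175·98.5)²) = √(0.402621 + 2.971314) = 1.8368 km
T4: √((-0.0114·111.32)² + (-0.0173·98.5)²) = √(1.610483 + 2.903786) = 2.1247 km
T5: √((0.0175·111.32)² + (-0.0022·98.5)²) = √(3.795094 + 0.046959) = 1.9601 km
T6: √((0.0025·111.32)² + (0.0134·98.5)²) = √(0.077451 + 1.742136) = 1.3489 km
T7: √((0.0054·111.32)² + (0.0006·98.5)²) = √(0.361355 + 0.003493) = 0.6040 km
T8: √((-0.0104·111.32)² + (-0.0206·98.5)²) = √(1.340334 + 4.117247) = 2.3361 km
T9: √((0.0204·111.32)² + (-0.0083·98.5)²) = √(5.157114 + 0.668388) = 2.4136 km
T10: √((0.0020·111.32)² + (-0.0114·98.5)²) = √(0.049569 + 1.260904) = 1.1448 km
T11: √((-0.0074·111.32)² + (0.0070·98.5)²) = √(0.678594 + 0.475410) = 1.0742 km
T12: √((0.0172·111.32)² + (0.0040·98.5)²) = √(3.666091 + 0.155236) = 1.9548 km
T13: √((0.0049·111.32)² + (0.0110·98.5)²) = √(0.297535 + 1.173972) = 1.2131 km
T14: √((0.0057·111.32)² + (-0.0196·98.5)²) = √(0.402621 + 3.727216) = 2.0322 km
T15: √((0.0125·111.32)² + (0.0071·98.5)²) = √(1.936272 + 0.489090) = 1.5574 km
Sorted: T7 (0.6040 km) < T11 (1.0742 km) < T10 (1.1448 km) < T13 (1.2131 km) < T6 (1.3489 km) < …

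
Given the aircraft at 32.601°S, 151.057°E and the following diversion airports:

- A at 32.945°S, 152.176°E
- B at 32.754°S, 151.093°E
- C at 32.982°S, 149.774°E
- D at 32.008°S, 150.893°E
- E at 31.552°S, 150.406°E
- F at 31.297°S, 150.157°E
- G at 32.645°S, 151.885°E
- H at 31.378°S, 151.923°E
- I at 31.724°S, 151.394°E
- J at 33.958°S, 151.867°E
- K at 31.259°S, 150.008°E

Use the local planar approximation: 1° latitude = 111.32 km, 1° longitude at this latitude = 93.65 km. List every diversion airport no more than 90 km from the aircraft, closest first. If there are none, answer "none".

B, D, G

Distances from 32.601°S, 151.057°E:
A: 111.572 km
B: 17.362 km
C: 127.419 km
D: 67.776 km
E: 131.732 km
F: 167.856 km
G: 77.697 km
H: 158.470 km
I: 102.602 km
J: 169.038 km
K: 178.798 km
Threshold 90 km: B (17.362 km), D (67.776 km), G (77.697 km) are within range.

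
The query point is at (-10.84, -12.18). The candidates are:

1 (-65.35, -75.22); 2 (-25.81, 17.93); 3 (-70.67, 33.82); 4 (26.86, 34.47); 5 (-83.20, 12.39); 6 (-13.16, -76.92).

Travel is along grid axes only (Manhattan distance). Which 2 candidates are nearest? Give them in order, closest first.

2, 6

Distances from (-10.84, -12.18):
1: 117.55
2: 45.08
3: 105.83
4: 84.35
5: 96.93
6: 67.06
Sorted: 2 (45.08) < 6 (67.06) < 4 (84.35) < 5 (96.93) < …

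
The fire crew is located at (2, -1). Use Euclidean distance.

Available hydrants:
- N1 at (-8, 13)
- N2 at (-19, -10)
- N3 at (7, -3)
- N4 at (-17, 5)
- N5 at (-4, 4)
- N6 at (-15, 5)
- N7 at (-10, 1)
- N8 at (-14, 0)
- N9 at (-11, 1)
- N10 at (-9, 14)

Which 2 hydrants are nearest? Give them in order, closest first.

N3, N5

Distances from (2, -1):
N1: √((-10)² + (14)²) = √(100.000 + 196.000) = 17.2
N2: √((-21)² + (-9)²) = √(441.000 + 81.000) = 22.8
N3: √((5)² + (-2)²) = √(25.000 + 4.000) = 5.4
N4: √((-19)² + (6)²) = √(361.000 + 36.000) = 19.9
N5: √((-6)² + (5)²) = √(36.000 + 25.000) = 7.8
N6: √((-17)² + (6)²) = √(289.000 + 36.000) = 18.0
N7: √((-12)² + (2)²) = √(144.000 + 4.000) = 12.2
N8: √((-16)² + (1)²) = √(256.000 + 1.000) = 16.0
N9: √((-13)² + (2)²) = √(169.000 + 4.000) = 13.2
N10: √((-11)² + (15)²) = √(121.000 + 225.000) = 18.6
Sorted: N3 (5.4) < N5 (7.8) < N7 (12.2) < N9 (13.2) < …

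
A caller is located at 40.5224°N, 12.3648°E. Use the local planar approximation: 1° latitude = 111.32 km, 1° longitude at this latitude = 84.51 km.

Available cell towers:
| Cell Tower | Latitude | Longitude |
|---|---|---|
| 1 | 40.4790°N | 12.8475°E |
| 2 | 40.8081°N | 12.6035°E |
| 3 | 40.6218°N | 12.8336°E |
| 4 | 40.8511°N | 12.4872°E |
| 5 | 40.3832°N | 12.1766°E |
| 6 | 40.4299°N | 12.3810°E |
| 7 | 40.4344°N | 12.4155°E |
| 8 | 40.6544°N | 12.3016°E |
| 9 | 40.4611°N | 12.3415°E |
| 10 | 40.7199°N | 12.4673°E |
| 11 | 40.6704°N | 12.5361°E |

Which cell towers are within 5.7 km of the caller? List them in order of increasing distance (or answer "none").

none

Distances from 40.5224°N, 12.3648°E:
1: √((-0.0434·111.32)² + (0.4827·84.51)²) = √(23.341344 + 1664.066973) = 41.0781 km
2: √((0.2857·111.32)² + (0.2387·84.51)²) = √(1011.502303 + 406.931249) = 37.6621 km
3: √((0.0994·111.32)² + (0.4688·84.51)²) = √(122.438828 + 1569.608744) = 41.1345 km
4: √((0.3287·111.32)² + (0.1224·84.51)²) = √(1338.892792 + 106.998833) = 38.0249 km
5: √((-0.1392·111.32)² + (-0.1882·84.51)²) = √(240.118082 + 252.962090) = 22.2054 km
6: √((-0.0925·111.32)² + (0.0162·84.51)²) = √(106.030268 + 1.874331) = 10.3877 km
7: √((-0.0880·111.32)² + (0.0507·84.51)²) = √(95.964751 + 18.358286) = 10.6922 km
8: √((0.1320·111.32)² + (-0.0632·84.51)²) = √(215.920689 + 28.526623) = 15.6348 km
9: √((-0.0613·111.32)² + (-0.0233·84.51)²) = √(46.565830 + 3.877288) = 7.1023 km
10: √((0.1975·111.32)² + (0.1025·84.51)²) = √(483.371004 + 75.035008) = 23.6306 km
11: √((0.1480·111.32)² + (0.1713·84.51)²) = √(271.437487 + 209.570876) = 21.9319 km
Threshold 5.7 km: none within range.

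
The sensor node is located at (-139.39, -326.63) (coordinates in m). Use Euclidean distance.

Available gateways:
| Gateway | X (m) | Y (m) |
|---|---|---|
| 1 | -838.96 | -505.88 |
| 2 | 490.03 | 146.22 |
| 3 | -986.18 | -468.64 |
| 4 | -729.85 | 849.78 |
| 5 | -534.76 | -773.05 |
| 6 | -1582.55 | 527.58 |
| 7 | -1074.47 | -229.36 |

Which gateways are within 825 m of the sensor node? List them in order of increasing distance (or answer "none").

Distances from (-139.39, -326.63):
1: √((-699.57)² + (-179.25)²) = √(489398.1849 + 32130.5625) = 722.17 m
2: √((629.42)² + (472.85)²) = √(396169.5364 + 223587.1225) = 787.25 m
3: √((-846.79)² + (-142.01)²) = √(717053.3041 + 20166.8401) = 858.62 m
4: √((-590.46)² + (1176.41)²) = √(348643.0116 + 1383940.4881) = 1316.28 m
5: √((-395.37)² + (-446.42)²) = √(156317.4369 + 199290.8164) = 596.33 m
6: √((-1443.16)² + (854.21)²) = √(2082710.7856 + 729674.7241) = 1677.02 m
7: √((-935.08)² + (97.27)²) = √(874374.6064 + 9461.4529) = 940.13 m
Threshold 825 m: 5 (596.33 m), 1 (722.17 m), 2 (787.25 m) are within range.

5, 1, 2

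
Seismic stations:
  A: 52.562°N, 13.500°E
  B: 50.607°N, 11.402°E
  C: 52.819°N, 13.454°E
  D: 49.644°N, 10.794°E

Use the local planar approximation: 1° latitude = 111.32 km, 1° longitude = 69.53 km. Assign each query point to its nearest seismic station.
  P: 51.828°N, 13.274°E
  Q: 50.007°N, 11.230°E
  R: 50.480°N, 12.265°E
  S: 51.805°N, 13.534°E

P at 51.828°N, 13.274°E:
  A: √((0.734·111.32)² + (0.226·69.53)²) = √(6676.34107 + 246.92288) = 83.206 km
  B: √((-1.221·111.32)² + (-1.872·69.53)²) = √(18474.71397 + 16941.66725) = 188.192 km
  C: √((0.991·111.32)² + (0.180·69.53)²) = √(12170.08760 + 156.63524) = 111.026 km
  D: √((-2.184·111.32)² + (-2.480·69.53)²) = √(59108.73478 + 29733.62230) = 298.064 km
  → nearest: A (83.206 km)
Q at 50.007°N, 11.230°E:
  A: √((2.555·111.32)² + (2.270·69.53)²) = √(80896.21539 + 24911.28746) = 325.281 km
  B: √((0.600·111.32)² + (0.172·69.53)²) = √(4461.17126 + 143.02151) = 67.854 km
  C: √((2.812·111.32)² + (2.224·69.53)²) = √(97988.93285 + 23911.89663) = 349.143 km
  D: √((-0.363·111.32)² + (-0.436·69.53)²) = √(1632.90021 + 919.00408) = 50.516 km
  → nearest: D (50.516 km)
R at 50.480°N, 12.265°E:
  A: √((2.082·111.32)² + (1.235·69.53)²) = √(53716.51707 + 7373.57962) = 247.164 km
  B: √((0.127·111.32)² + (-0.863·69.53)²) = √(199.87286 + 3600.52682) = 61.647 km
  C: √((2.339·111.32)² + (1.189·69.53)²) = √(67796.43209 + 6834.52235) = 273.187 km
  D: √((-0.836·111.32)² + (-1.471·69.53)²) = √(8660.81875 + 10460.91815) = 138.281 km
  → nearest: B (61.647 km)
S at 51.805°N, 13.534°E:
  A: √((0.757·111.32)² + (-0.034·69.53)²) = √(7101.30481 + 5.58859) = 84.302 km
  B: √((-1.198·111.32)² + (-2.132·69.53)²) = √(17785.25234 + 21974.49278) = 199.398 km
  C: √((1.014·111.32)² + (-0.080·69.53)²) = √(12741.55125 + 30.94029) = 113.015 km
  D: √((-2.161·111.32)² + (-2.740·69.53)²) = √(57870.32603 + 36294.89835) = 306.864 km
  → nearest: A (84.302 km)

P→A; Q→D; R→B; S→A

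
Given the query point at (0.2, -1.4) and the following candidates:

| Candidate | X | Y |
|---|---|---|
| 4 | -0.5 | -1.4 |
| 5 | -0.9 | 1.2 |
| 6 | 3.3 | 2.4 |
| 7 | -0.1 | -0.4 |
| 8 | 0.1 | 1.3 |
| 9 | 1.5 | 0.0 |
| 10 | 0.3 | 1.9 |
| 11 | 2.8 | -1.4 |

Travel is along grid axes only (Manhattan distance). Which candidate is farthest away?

6

Distances from (0.2, -1.4):
4: |-0.7| + |0.0| = 0.7 + 0.0 = 0.7
5: |-1.1| + |2.6| = 1.1 + 2.6 = 3.7
6: |3.1| + |3.8| = 3.1 + 3.8 = 6.9
7: |-0.3| + |1.0| = 0.3 + 1.0 = 1.3
8: |-0.1| + |2.7| = 0.1 + 2.7 = 2.8
9: |1.3| + |1.4| = 1.3 + 1.4 = 2.7
10: |0.1| + |3.3| = 0.1 + 3.3 = 3.4
11: |2.6| + |0.0| = 2.6 + 0.0 = 2.6
Maximum: 6 at 6.9.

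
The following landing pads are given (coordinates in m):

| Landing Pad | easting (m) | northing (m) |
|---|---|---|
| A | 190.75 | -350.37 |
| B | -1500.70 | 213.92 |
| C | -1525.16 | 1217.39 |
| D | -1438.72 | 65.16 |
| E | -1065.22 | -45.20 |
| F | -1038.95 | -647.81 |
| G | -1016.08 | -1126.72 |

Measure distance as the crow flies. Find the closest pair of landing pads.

B and D

Pairwise distances:
A–B: 1783.09 m
A–C: 2324.27 m
A–D: 1681.62 m
A–E: 1292.51 m
A–F: 1265.16 m
A–G: 1434.98 m
B–C: 1003.77 m
B–D: 161.16 m
B–E: 506.74 m
B–F: 977.65 m
B–G: 1425.54 m
C–D: 1155.47 m
C–E: 1343.76 m
C–F: 1927.53 m
C–G: 2398.75 m
D–E: 389.46 m
D–F: 817.40 m
D–G: 1264.60 m
E–F: 603.18 m
E–G: 1082.64 m
F–G: 479.46 m
Closest pair: B–D at 161.16 m.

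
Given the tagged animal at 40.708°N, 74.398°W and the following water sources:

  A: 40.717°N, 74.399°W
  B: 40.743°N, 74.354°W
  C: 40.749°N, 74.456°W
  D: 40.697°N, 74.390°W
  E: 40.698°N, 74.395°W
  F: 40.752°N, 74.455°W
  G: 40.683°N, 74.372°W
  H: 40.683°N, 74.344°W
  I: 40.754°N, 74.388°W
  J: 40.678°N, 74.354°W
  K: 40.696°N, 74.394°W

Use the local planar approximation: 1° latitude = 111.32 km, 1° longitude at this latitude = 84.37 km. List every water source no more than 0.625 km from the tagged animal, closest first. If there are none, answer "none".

none

Distances from 40.708°N, 74.398°W:
A: √((0.009·111.32)² + (-0.001·84.37)²) = √(1.00376 + 0.00712) = 1.005 km
B: √((0.035·111.32)² + (0.044·84.37)²) = √(15.18037 + 13.78102) = 5.382 km
C: √((0.041·111.32)² + (-0.058·84.37)²) = √(20.83119 + 23.94595) = 6.692 km
D: √((-0.011·111.32)² + (0.008·84.37)²) = √(1.49945 + 0.45557) = 1.398 km
E: √((-0.010·111.32)² + (0.003·84.37)²) = √(1.23921 + 0.06406) = 1.142 km
F: √((0.044·111.32)² + (-0.057·84.37)²) = √(23.99119 + 23.12735) = 6.864 km
G: √((-0.025·111.32)² + (0.026·84.37)²) = √(7.74509 + 4.81197) = 3.544 km
H: √((-0.025·111.32)² + (0.054·84.37)²) = √(7.74509 + 20.75695) = 5.339 km
I: √((0.046·111.32)² + (0.010·84.37)²) = √(26.22177 + 0.71183) = 5.190 km
J: √((-0.030·111.32)² + (0.044·84.37)²) = √(11.15293 + 13.78102) = 4.993 km
K: √((-0.012·111.32)² + (0.004·84.37)²) = √(1.78447 + 0.11389) = 1.378 km
Threshold 0.625 km: none within range.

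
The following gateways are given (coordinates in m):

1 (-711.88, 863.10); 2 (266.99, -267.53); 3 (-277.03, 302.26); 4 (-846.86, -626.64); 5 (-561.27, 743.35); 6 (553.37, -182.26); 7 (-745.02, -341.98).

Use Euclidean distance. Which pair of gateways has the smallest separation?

1 and 5

Pairwise distances:
1–2: √((978.87)² + (-1130.63)²) = √(958186.4769 + 1278324.1969) = 1495.50 m
1–3: √((434.85)² + (-560.84)²) = √(189094.5225 + 314541.5056) = 709.67 m
1–4: √((-134.98)² + (-1489.74)²) = √(18219.6004 + 2219325.2676) = 1495.84 m
1–5: √((150.61)² + (-119.75)²) = √(22683.3721 + 14340.0625) = 192.41 m
1–6: √((1265.25)² + (-1045.36)²) = √(1600857.5625 + 1092777.5296) = 1641.23 m
1–7: √((-33.14)² + (-1205.08)²) = √(1098.2596 + 1452217.8064) = 1205.54 m
2–3: √((-544.02)² + (569.79)²) = √(295957.7604 + 324660.6441) = 787.79 m
2–4: √((-1113.85)² + (-359.11)²) = √(1240661.8225 + 128959.9921) = 1170.31 m
2–5: √((-828.26)² + (1010.88)²) = √(686014.6276 + 1021878.3744) = 1306.86 m
2–6: √((286.38)² + (85.27)²) = √(82013.5044 + 7270.9729) = 298.81 m
2–7: √((-1012.01)² + (-74.45)²) = √(1024164.2401 + 5542.8025) = 1014.74 m
3–4: √((-569.83)² + (-928.90)²) = √(324706.2289 + 862855.2100) = 1089.75 m
3–5: √((-284.24)² + (441.09)²) = √(80792.3776 + 194560.3881) = 524.74 m
3–6: √((830.40)² + (-484.52)²) = √(689564.1600 + 234759.6304) = 961.42 m
3–7: √((-467.99)² + (-644.24)²) = √(219014.6401 + 415045.1776) = 796.28 m
4–5: √((285.59)² + (1369.99)²) = √(81561.6481 + 1876872.6001) = 1399.44 m
4–6: √((1400.23)² + (444.38)²) = √(1960644.0529 + 197473.5844) = 1469.05 m
4–7: √((101.84)² + (284.66)²) = √(10371.3856 + 81031.3156) = 302.33 m
5–6: √((1114.64)² + (-925.61)²) = √(1242422.3296 + 856753.8721) = 1448.85 m
5–7: √((-183.75)² + (-1085.33)²) = √(33764.0625 + 1177941.2089) = 1100.77 m
6–7: √((-1298.39)² + (-159.72)²) = √(1685816.5921 + 25510.4784) = 1308.18 m
Closest pair: 1–5 at 192.41 m.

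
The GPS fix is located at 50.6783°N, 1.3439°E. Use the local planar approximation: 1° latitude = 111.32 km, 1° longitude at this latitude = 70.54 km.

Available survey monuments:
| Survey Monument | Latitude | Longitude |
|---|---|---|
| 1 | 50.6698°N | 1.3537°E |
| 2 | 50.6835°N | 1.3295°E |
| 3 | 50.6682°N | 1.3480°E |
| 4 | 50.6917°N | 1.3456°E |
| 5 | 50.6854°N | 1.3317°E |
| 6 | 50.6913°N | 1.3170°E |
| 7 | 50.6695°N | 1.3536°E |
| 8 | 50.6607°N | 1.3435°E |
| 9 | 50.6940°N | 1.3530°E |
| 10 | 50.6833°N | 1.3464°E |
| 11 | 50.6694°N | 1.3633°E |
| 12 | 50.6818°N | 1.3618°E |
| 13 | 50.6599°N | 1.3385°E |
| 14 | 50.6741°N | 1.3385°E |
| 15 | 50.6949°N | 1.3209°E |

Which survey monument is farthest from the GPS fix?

Distances from 50.6783°N, 1.3439°E:
1: 1.1718 km
2: 1.1691 km
3: 1.1609 km
4: 1.4965 km
5: 1.1685 km
6: 2.3864 km
7: 1.1949 km
8: 1.9594 km
9: 1.8619 km
10: 0.5839 km
11: 1.6895 km
12: 1.3214 km
13: 2.0834 km
14: 0.6031 km
15: 2.4591 km
Maximum: 15 at 2.4591 km.

15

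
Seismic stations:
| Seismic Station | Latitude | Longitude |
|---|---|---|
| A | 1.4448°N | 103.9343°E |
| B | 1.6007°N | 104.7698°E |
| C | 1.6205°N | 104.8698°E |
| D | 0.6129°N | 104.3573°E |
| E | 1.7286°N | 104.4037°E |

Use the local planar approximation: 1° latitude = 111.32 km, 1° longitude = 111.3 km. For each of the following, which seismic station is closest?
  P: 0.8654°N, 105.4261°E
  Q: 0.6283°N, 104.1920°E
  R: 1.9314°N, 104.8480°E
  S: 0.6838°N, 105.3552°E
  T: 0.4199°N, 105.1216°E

P→C; Q→D; R→C; S→D; T→D

P at 0.8654°N, 105.4261°E:
  A: 178.1249 km
  B: 109.7076 km
  C: 104.3998 km
  D: 122.2332 km
  E: 148.9377 km
  → nearest: C (104.3998 km)
Q at 0.6283°N, 104.1920°E:
  A: 95.3108 km
  B: 125.9095 km
  C: 133.7559 km
  D: 18.4776 km
  E: 124.7311 km
  → nearest: D (18.4776 km)
R at 1.9314°N, 104.8480°E:
  A: 115.2217 km
  B: 37.8284 km
  C: 34.6943 km
  D: 156.6072 km
  E: 54.3601 km
  → nearest: C (34.6943 km)
S at 0.6838°N, 105.3552°E:
  A: 179.4067 km
  B: 121.0922 km
  C: 117.4379 km
  D: 111.3463 km
  E: 157.2977 km
  → nearest: D (111.3463 km)
T at 0.4199°N, 105.1216°E:
  A: 174.5842 km
  B: 137.1545 km
  C: 136.5575 km
  D: 87.7378 km
  E: 166.1576 km
  → nearest: D (87.7378 km)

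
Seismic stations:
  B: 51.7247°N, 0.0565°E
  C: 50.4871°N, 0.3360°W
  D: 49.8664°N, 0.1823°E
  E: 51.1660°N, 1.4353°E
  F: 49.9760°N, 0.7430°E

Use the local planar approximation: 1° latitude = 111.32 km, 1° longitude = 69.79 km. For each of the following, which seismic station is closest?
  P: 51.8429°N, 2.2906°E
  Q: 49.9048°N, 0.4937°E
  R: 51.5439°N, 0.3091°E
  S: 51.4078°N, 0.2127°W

P→E; Q→F; R→B; S→B

P at 51.8429°N, 2.2906°E:
  B: 156.4721 km
  C: 237.4487 km
  D: 264.6889 km
  E: 96.1304 km
  F: 234.2137 km
  → nearest: E (96.1304 km)
Q at 49.9048°N, 0.4937°E:
  B: 204.8761 km
  C: 86.9184 km
  D: 22.1490 km
  E: 155.0149 km
  F: 19.1189 km
  → nearest: F (19.1189 km)
R at 51.5439°N, 0.3091°E:
  B: 26.7556 km
  C: 125.9635 km
  D: 186.9489 km
  E: 89.1475 km
  F: 177.1461 km
  → nearest: B (26.7556 km)
S at 51.4078°N, 0.2127°W:
  B: 39.9682 km
  C: 102.8529 km
  D: 173.7890 km
  E: 118.1217 km
  F: 172.7808 km
  → nearest: B (39.9682 km)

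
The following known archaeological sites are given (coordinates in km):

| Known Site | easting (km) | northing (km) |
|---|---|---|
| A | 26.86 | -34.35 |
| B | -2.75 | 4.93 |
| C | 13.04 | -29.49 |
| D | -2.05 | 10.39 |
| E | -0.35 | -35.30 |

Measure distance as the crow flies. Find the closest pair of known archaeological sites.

Pairwise distances:
A–B: √((-29.61)² + (39.28)²) = √(876.7521 + 1542.9184) = 49.19 km
A–C: √((-13.82)² + (4.86)²) = √(190.9924 + 23.6196) = 14.65 km
A–D: √((-28.91)² + (44.74)²) = √(835.7881 + 2001.6676) = 53.27 km
A–E: √((-27.21)² + (-0.95)²) = √(740.3841 + 0.9025) = 27.23 km
B–C: √((15.79)² + (-34.42)²) = √(249.3241 + 1184.7364) = 37.87 km
B–D: √((0.70)² + (5.46)²) = √(0.4900 + 29.8116) = 5.50 km
B–E: √((2.40)² + (-40.23)²) = √(5.7600 + 1618.4529) = 40.30 km
C–D: √((-15.09)² + (39.88)²) = √(227.7081 + 1590.4144) = 42.64 km
C–E: √((-13.39)² + (-5.81)²) = √(179.2921 + 33.7561) = 14.60 km
D–E: √((1.70)² + (-45.69)²) = √(2.8900 + 2087.5761) = 45.72 km
Closest pair: B–D at 5.50 km.

B and D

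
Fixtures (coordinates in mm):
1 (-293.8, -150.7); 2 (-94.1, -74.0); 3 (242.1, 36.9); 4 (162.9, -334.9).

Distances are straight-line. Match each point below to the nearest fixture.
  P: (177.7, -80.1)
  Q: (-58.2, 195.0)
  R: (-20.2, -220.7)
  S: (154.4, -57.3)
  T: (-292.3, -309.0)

P at (177.7, -80.1):
  1: √((-471.5)² + (-70.6)²) = √(222312.250 + 4984.360) = 476.8 mm
  2: √((-271.8)² + (6.1)²) = √(73875.240 + 37.210) = 271.9 mm
  3: √((64.4)² + (117.0)²) = √(4147.360 + 13689.000) = 133.6 mm
  4: √((-14.8)² + (-254.8)²) = √(219.040 + 64923.040) = 255.2 mm
  → nearest: 3 (133.6 mm)
Q at (-58.2, 195.0):
  1: √((-235.6)² + (-345.7)²) = √(55507.360 + 119508.490) = 418.3 mm
  2: √((-35.9)² + (-269.0)²) = √(1288.810 + 72361.000) = 271.4 mm
  3: √((300.3)² + (-158.1)²) = √(90180.090 + 24995.610) = 339.4 mm
  4: √((221.1)² + (-529.9)²) = √(48885.210 + 280794.010) = 574.2 mm
  → nearest: 2 (271.4 mm)
R at (-20.2, -220.7):
  1: √((-273.6)² + (70.0)²) = √(74856.960 + 4900.000) = 282.4 mm
  2: √((-73.9)² + (146.7)²) = √(5461.210 + 21520.890) = 164.3 mm
  3: √((262.3)² + (257.6)²) = √(68801.290 + 66357.760) = 367.6 mm
  4: √((183.1)² + (-114.2)²) = √(33525.610 + 13041.640) = 215.8 mm
  → nearest: 2 (164.3 mm)
S at (154.4, -57.3):
  1: √((-448.2)² + (-93.4)²) = √(200883.240 + 8723.560) = 457.8 mm
  2: √((-248.5)² + (-16.7)²) = √(61752.250 + 278.890) = 249.1 mm
  3: √((87.7)² + (94.2)²) = √(7691.290 + 8873.640) = 128.7 mm
  4: √((8.5)² + (-277.6)²) = √(72.250 + 77061.760) = 277.7 mm
  → nearest: 3 (128.7 mm)
T at (-292.3, -309.0):
  1: √((-1.5)² + (158.3)²) = √(2.250 + 25058.890) = 158.3 mm
  2: √((198.2)² + (235.0)²) = √(39283.240 + 55225.000) = 307.4 mm
  3: √((534.4)² + (345.9)²) = √(285583.360 + 119646.810) = 636.6 mm
  4: √((455.2)² + (-25.9)²) = √(207207.040 + 670.810) = 455.9 mm
  → nearest: 1 (158.3 mm)

P→3; Q→2; R→2; S→3; T→1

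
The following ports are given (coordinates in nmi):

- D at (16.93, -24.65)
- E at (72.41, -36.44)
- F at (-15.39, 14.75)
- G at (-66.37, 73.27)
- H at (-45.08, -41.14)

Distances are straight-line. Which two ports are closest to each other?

Pairwise distances:
D–E: √((55.48)² + (-11.79)²) = √(3078.0304 + 139.0041) = 56.72 nmi
D–F: √((-32.32)² + (39.40)²) = √(1044.5824 + 1552.3600) = 50.96 nmi
D–G: √((-83.30)² + (97.92)²) = √(6938.8900 + 9588.3264) = 128.56 nmi
D–H: √((-62.01)² + (-16.49)²) = √(3845.2401 + 271.9201) = 64.17 nmi
E–F: √((-87.80)² + (51.19)²) = √(7708.8400 + 2620.4161) = 101.63 nmi
E–G: √((-138.78)² + (109.71)²) = √(19259.8884 + 12036.2841) = 176.91 nmi
E–H: √((-117.49)² + (-4.70)²) = √(13803.9001 + 22.0900) = 117.58 nmi
F–G: √((-50.98)² + (58.52)²) = √(2598.9604 + 3424.5904) = 77.61 nmi
F–H: √((-29.69)² + (-55.89)²) = √(881.4961 + 3123.6921) = 63.29 nmi
G–H: √((21.29)² + (-114.41)²) = √(453.2641 + 13089.6481) = 116.37 nmi
Closest pair: D–F at 50.96 nmi.

D and F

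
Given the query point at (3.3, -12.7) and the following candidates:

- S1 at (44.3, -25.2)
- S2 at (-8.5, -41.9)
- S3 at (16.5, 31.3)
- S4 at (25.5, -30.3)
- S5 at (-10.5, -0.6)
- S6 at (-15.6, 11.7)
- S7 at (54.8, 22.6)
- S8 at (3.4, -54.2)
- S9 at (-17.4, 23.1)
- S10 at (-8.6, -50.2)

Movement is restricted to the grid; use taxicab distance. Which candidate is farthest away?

S7

Distances from (3.3, -12.7):
S1: |41.0| + |-12.5| = 41.0 + 12.5 = 53.5
S2: |-11.8| + |-29.2| = 11.8 + 29.2 = 41.0
S3: |13.2| + |44.0| = 13.2 + 44.0 = 57.2
S4: |22.2| + |-17.6| = 22.2 + 17.6 = 39.8
S5: |-13.8| + |12.1| = 13.8 + 12.1 = 25.9
S6: |-18.9| + |24.4| = 18.9 + 24.4 = 43.3
S7: |51.5| + |35.3| = 51.5 + 35.3 = 86.8
S8: |0.1| + |-41.5| = 0.1 + 41.5 = 41.6
S9: |-20.7| + |35.8| = 20.7 + 35.8 = 56.5
S10: |-11.9| + |-37.5| = 11.9 + 37.5 = 49.4
Maximum: S7 at 86.8.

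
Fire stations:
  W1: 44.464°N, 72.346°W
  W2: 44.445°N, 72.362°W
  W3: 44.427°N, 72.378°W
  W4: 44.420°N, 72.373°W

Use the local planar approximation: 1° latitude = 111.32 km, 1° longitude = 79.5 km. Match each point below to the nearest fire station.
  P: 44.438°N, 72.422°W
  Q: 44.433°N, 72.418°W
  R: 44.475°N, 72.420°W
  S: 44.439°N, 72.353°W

P at 44.438°N, 72.422°W:
  W1: 6.699 km
  W2: 4.833 km
  W3: 3.706 km
  W4: 4.381 km
  → nearest: W3 (3.706 km)
Q at 44.433°N, 72.418°W:
  W1: 6.684 km
  W2: 4.648 km
  W3: 3.249 km
  W4: 3.859 km
  → nearest: W3 (3.249 km)
R at 44.475°N, 72.420°W:
  W1: 6.009 km
  W2: 5.693 km
  W3: 6.301 km
  W4: 7.173 km
  → nearest: W2 (5.693 km)
S at 44.439°N, 72.353°W:
  W1: 2.838 km
  W2: 0.979 km
  W3: 2.395 km
  W4: 2.646 km
  → nearest: W2 (0.979 km)

P→W3; Q→W3; R→W2; S→W2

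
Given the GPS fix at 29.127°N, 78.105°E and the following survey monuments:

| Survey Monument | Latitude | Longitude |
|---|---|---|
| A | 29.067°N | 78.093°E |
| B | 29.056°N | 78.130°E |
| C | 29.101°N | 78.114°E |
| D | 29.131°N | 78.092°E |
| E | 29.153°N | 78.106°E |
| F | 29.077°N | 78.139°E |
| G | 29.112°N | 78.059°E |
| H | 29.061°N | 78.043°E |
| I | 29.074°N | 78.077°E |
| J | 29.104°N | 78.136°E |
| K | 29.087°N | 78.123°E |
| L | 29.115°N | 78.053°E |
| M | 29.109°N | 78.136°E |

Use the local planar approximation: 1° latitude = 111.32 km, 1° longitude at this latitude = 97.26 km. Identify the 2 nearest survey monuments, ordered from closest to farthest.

D, E

Distances from 29.127°N, 78.105°E:
A: 6.780 km
B: 8.269 km
C: 3.024 km
D: 1.340 km
E: 2.896 km
F: 6.474 km
G: 4.775 km
H: 9.505 km
I: 6.498 km
J: 3.956 km
K: 4.785 km
L: 5.231 km
M: 3.620 km
Sorted: D (1.340 km) < E (2.896 km) < C (3.024 km) < M (3.620 km) < …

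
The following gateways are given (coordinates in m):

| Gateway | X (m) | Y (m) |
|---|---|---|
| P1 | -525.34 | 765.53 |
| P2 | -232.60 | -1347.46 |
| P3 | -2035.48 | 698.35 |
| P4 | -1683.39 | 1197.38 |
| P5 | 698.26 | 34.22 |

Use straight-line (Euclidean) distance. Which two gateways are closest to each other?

P3 and P4

Pairwise distances:
P1–P2: √((292.74)² + (-2112.99)²) = √(85696.7076 + 4464726.7401) = 2133.17 m
P1–P3: √((-1510.14)² + (-67.18)²) = √(2280522.8196 + 4513.1524) = 1511.63 m
P1–P4: √((-1158.05)² + (431.85)²) = √(1341079.8025 + 186494.4225) = 1235.95 m
P1–P5: √((1223.60)² + (-731.31)²) = √(1497196.9600 + 534814.3161) = 1425.49 m
P2–P3: √((-1802.88)² + (2045.81)²) = √(3250376.2944 + 4185338.5561) = 2726.85 m
P2–P4: √((-1450.79)² + (2544.84)²) = √(2104791.6241 + 6476210.6256) = 2929.33 m
P2–P5: √((930.86)² + (1381.68)²) = √(866500.3396 + 1909039.6224) = 1666.00 m
P3–P4: √((352.09)² + (499.03)²) = √(123967.3681 + 249030.9409) = 610.74 m
P3–P5: √((2733.74)² + (-664.13)²) = √(7473334.3876 + 441068.6569) = 2813.25 m
P4–P5: √((2381.65)² + (-1163.16)²) = √(5672256.7225 + 1352941.1856) = 2650.51 m
Closest pair: P3–P4 at 610.74 m.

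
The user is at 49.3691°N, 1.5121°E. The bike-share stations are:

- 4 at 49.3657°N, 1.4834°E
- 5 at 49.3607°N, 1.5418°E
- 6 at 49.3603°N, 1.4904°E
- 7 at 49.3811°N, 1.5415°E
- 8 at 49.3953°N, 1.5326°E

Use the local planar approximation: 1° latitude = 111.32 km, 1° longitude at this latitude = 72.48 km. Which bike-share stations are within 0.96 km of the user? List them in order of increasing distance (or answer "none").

Distances from 49.3691°N, 1.5121°E:
4: √((-0.0034·111.32)² + (-0.0287·72.48)²) = √(0.143253 + 4.327132) = 2.1143 km
5: √((-0.0084·111.32)² + (0.0297·72.48)²) = √(0.874390 + 4.633928) = 2.3470 km
6: √((-0.0088·111.32)² + (-0.0217·72.48)²) = √(0.959648 + 2.473750) = 1.8529 km
7: √((0.0120·111.32)² + (0.0294·72.48)²) = √(1.784469 + 4.540786) = 2.5150 km
8: √((0.0262·111.32)² + (0.0205·72.48)²) = √(8.506462 + 2.207721) = 3.2733 km
Threshold 0.96 km: none within range.

none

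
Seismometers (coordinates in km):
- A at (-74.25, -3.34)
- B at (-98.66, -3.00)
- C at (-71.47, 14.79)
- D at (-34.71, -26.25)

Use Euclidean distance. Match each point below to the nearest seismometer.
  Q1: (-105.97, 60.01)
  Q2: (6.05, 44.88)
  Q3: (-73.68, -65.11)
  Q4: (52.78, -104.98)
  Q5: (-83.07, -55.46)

Q1→C; Q2→D; Q3→D; Q4→D; Q5→A

Q1 at (-105.97, 60.01):
  A: 70.85 km
  B: 63.43 km
  C: 56.88 km
  D: 111.89 km
  → nearest: C (56.88 km)
Q2 at (6.05, 44.88):
  A: 93.67 km
  B: 115.14 km
  C: 83.16 km
  D: 81.98 km
  → nearest: D (81.98 km)
Q3 at (-73.68, -65.11):
  A: 61.77 km
  B: 66.95 km
  C: 79.93 km
  D: 55.03 km
  → nearest: D (55.03 km)
Q4 at (52.78, -104.98):
  A: 162.69 km
  B: 182.58 km
  C: 172.58 km
  D: 117.70 km
  → nearest: D (117.70 km)
Q5 at (-83.07, -55.46):
  A: 52.86 km
  B: 54.73 km
  C: 71.20 km
  D: 56.50 km
  → nearest: A (52.86 km)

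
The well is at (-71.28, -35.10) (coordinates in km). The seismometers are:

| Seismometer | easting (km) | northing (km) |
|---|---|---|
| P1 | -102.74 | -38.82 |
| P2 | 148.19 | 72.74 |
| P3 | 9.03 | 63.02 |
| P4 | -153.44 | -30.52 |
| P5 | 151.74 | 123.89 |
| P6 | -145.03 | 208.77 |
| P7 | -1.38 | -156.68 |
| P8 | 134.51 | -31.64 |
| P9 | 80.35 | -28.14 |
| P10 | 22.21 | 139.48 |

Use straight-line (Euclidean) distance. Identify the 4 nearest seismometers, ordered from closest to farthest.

P1, P4, P3, P7

Distances from (-71.28, -35.10):
P1: √((-31.46)² + (-3.72)²) = √(989.7316 + 13.8384) = 31.68 km
P2: √((219.47)² + (107.84)²) = √(48167.0809 + 11629.4656) = 244.53 km
P3: √((80.31)² + (98.12)²) = √(6449.6961 + 9627.5344) = 126.80 km
P4: √((-82.16)² + (4.58)²) = √(6750.2656 + 20.9764) = 82.29 km
P5: √((223.02)² + (158.99)²) = √(49737.9204 + 25277.8201) = 273.89 km
P6: √((-73.75)² + (243.87)²) = √(5439.0625 + 59472.5769) = 254.78 km
P7: √((69.90)² + (-121.58)²) = √(4886.0100 + 14781.6964) = 140.24 km
P8: √((205.79)² + (3.46)²) = √(42349.5241 + 11.9716) = 205.82 km
P9: √((151.63)² + (6.96)²) = √(22991.6569 + 48.4416) = 151.79 km
P10: √((93.49)² + (174.58)²) = √(8740.3801 + 30478.1764) = 198.04 km
Sorted: P1 (31.68 km) < P4 (82.29 km) < P3 (126.80 km) < P7 (140.24 km) < P9 (151.79 km) < P10 (198.04 km) < …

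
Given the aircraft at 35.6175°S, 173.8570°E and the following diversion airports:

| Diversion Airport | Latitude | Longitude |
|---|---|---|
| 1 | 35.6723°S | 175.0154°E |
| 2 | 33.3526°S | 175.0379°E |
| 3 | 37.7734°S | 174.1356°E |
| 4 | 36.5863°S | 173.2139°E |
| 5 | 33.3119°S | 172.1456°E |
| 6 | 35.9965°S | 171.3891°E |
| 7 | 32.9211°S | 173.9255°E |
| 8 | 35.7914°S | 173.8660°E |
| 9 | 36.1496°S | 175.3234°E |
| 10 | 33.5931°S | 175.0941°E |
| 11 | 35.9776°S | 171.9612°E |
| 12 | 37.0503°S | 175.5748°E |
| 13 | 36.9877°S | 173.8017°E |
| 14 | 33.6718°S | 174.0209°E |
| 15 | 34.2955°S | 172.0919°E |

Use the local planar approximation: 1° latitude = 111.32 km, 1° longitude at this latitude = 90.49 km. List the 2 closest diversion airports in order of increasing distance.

Distances from 35.6175°S, 173.8570°E:
1: √((-0.0548·111.32)² + (1.1584·90.49)²) = √(37.214099 + 10987.990471) = 105.0010 km
2: √((2.2649·111.32)² + (1.1809·90.49)²) = √(63568.865227 + 11418.982875) = 273.8391 km
3: √((-2.1559·111.32)² + (0.2786·90.49)²) = √(57597.498267 + 635.570016) = 241.3153 km
4: √((-0.9688·111.32)² + (-0.6431·90.49)²) = √(11630.935721 + 3386.555486) = 122.5459 km
5: √((2.3056·111.32)² + (-1.7114·90.49)²) = √(65874.043502 + 23983.039997) = 299.7617 km
6: √((-0.3790·111.32)² + (-2.4679·90.49)²) = √(1780.019726 + 49871.943440) = 227.2707 km
7: √((2.6964·111.32)² + (0.0685·90.49)²) = √(90097.975450 + 38.422208) = 300.2272 km
8: √((-0.1739·111.32)² + (0.0090·90.49)²) = √(374.753381 + 0.663264) = 19.3757 km
9: √((-0.5321·111.32)² + (1.4664·90.49)²) = √(3508.592358 + 17607.839884) = 145.3149 km
10: √((2.0244·111.32)² + (1.2371·90.49)²) = √(50785.420484 + 12531.723101) = 251.6290 km
11: √((-0.3601·111.32)² + (-1.8958·90.49)²) = √(1606.914013 + 29429.725701) = 176.1722 km
12: √((-1.4328·111.32)² + (1.7178·90.49)²) = √(25440.025424 + 24162.750709) = 222.7168 km
13: √((-1.3702·111.32)² + (-0.0553·90.49)²) = √(23265.603460 + 25.040987) = 152.6127 km
14: √((1.9457·111.32)² + (0.1639·90.49)²) = √(46913.534379 + 219.967786) = 217.1025 km
15: √((1.3220·111.32)² + (-1.7651·90.49)²) = √(21657.548998 + 25511.723912) = 217.1849 km
Sorted: 8 (19.3757 km) < 1 (105.0010 km) < 4 (122.5459 km) < 9 (145.3149 km) < …

8, 1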